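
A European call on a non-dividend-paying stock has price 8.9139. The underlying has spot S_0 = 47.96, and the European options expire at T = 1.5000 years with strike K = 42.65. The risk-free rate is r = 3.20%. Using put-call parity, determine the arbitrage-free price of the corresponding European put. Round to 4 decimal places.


Put-call parity: C - P = S_0 * exp(-qT) - K * exp(-rT).
S_0 * exp(-qT) = 47.9600 * 1.00000000 = 47.96000000
K * exp(-rT) = 42.6500 * 0.95313379 = 40.65115602
P = C - S*exp(-qT) + K*exp(-rT)
P = 8.9139 - 47.96000000 + 40.65115602 = 1.6051

Answer: Put price = 1.6051


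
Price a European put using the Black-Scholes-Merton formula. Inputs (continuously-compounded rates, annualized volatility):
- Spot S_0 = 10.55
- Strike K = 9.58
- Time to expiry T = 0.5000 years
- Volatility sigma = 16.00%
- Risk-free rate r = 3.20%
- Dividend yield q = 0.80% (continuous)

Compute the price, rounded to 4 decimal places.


Answer: Price = 0.1014

Derivation:
d1 = (ln(S/K) + (r - q + 0.5*sigma^2) * T) / (sigma * sqrt(T)) = 1.01512486
d2 = d1 - sigma * sqrt(T) = 0.90198778
exp(-rT) = 0.98412732; exp(-qT) = 0.99600799
P = K * exp(-rT) * N(-d2) - S_0 * exp(-qT) * N(-d1)
N(-d1) = 0.15502316; N(-d2) = 0.18353168
P = 9.5800 * 0.98412732 * 0.18353168 - 10.5500 * 0.99600799 * 0.15502316 = 0.1014


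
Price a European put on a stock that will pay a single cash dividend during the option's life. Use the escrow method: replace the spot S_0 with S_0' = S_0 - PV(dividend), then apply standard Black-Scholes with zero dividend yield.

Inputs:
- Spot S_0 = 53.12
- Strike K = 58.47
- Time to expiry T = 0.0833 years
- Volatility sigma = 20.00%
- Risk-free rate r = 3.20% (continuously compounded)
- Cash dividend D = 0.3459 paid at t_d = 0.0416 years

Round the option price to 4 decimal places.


PV(D) = D * exp(-r * t_d) = 0.3459 * 0.99866969 = 0.34543984
S_0' = S_0 - PV(D) = 53.1200 - 0.34543984 = 52.77456016
d1 = (ln(S_0'/K) + (r + sigma^2/2)*T) / (sigma*sqrt(T)) = -1.70039895
d2 = d1 - sigma*sqrt(T) = -1.75812243
exp(-rT) = 0.99733795
N(-d1) = 0.95547205; N(-d2) = 0.96063666
P = K * exp(-rT) * N(-d2) - S_0' * N(-d1) = 58.4700 * 0.99733795 * 0.96063666 - 52.77456016 * 0.95547205 = 5.5943

Answer: Price = 5.5943


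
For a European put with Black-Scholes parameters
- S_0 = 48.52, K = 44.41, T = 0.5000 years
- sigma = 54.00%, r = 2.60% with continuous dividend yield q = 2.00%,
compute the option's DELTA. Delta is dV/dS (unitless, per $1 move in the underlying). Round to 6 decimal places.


d1 = 0.4305793566; d2 = 0.0487416948
phi(d1) = 0.3636229411; exp(-qT) = 0.9900498337; exp(-rT) = 0.9870841350
N(-d1) = 0.3333871270
Delta = -exp(-qT) * N(-d1) = -0.9900498337 * 0.3333871270 = -0.330070

Answer: Delta = -0.330070


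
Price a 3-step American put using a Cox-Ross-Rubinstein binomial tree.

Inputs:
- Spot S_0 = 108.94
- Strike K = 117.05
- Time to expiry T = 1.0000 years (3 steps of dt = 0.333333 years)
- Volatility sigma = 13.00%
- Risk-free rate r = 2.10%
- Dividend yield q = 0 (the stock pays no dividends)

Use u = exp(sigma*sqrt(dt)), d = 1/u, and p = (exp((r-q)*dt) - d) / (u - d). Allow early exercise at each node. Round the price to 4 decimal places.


dt = T/N = 0.333333
u = exp(sigma*sqrt(dt)) = 1.077944; d = 1/u = 0.927692
p = (exp((r-q)*dt) - d) / (u - d) = 0.527997
Discount per step: exp(-r*dt) = 0.993024
Stock lattice S(k, i) with i counting down-moves:
  k=0: S(0,0) = 108.9400
  k=1: S(1,0) = 117.4312; S(1,1) = 101.0628
  k=2: S(2,0) = 126.5843; S(2,1) = 108.9400; S(2,2) = 93.7551
  k=3: S(3,0) = 136.4508; S(3,1) = 117.4312; S(3,2) = 101.0628; S(3,3) = 86.9759
Terminal payoffs V(N, i) = max(K - S_T, 0):
  V(3,0) = 0.000000; V(3,1) = 0.000000; V(3,2) = 15.987237; V(3,3) = 30.074135
Backward induction: V(k, i) = exp(-r*dt) * [p * V(k+1, i) + (1-p) * V(k+1, i+1)]; then take max(V_cont, immediate exercise) for American.
  V(2,0) = exp(-r*dt) * [p*0.000000 + (1-p)*0.000000] = 0.000000; exercise = 0.000000; V(2,0) = max -> 0.000000
  V(2,1) = exp(-r*dt) * [p*0.000000 + (1-p)*15.987237] = 7.493390; exercise = 8.110000; V(2,1) = max -> 8.110000
  V(2,2) = exp(-r*dt) * [p*15.987237 + (1-p)*30.074135] = 22.478398; exercise = 23.294887; V(2,2) = max -> 23.294887
  V(1,0) = exp(-r*dt) * [p*0.000000 + (1-p)*8.110000] = 3.801244; exercise = 0.000000; V(1,0) = max -> 3.801244
  V(1,1) = exp(-r*dt) * [p*8.110000 + (1-p)*23.294887] = 15.170748; exercise = 15.987237; V(1,1) = max -> 15.987237
  V(0,0) = exp(-r*dt) * [p*3.801244 + (1-p)*15.987237] = 9.486435; exercise = 8.110000; V(0,0) = max -> 9.486435

Answer: Price = V(0,0) = 9.4864


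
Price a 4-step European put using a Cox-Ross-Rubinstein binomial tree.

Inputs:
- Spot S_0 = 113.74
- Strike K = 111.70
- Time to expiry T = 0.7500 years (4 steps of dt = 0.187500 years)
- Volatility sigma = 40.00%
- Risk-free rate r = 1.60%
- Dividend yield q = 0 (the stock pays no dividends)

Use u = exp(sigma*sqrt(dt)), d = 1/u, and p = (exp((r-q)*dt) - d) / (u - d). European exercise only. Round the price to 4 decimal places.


Answer: Price = V(0,0) = 13.2066

Derivation:
dt = T/N = 0.187500
u = exp(sigma*sqrt(dt)) = 1.189110; d = 1/u = 0.840965
p = (exp((r-q)*dt) - d) / (u - d) = 0.465437
Discount per step: exp(-r*dt) = 0.997004
Stock lattice S(k, i) with i counting down-moves:
  k=0: S(0,0) = 113.7400
  k=1: S(1,0) = 135.2494; S(1,1) = 95.6514
  k=2: S(2,0) = 160.8264; S(2,1) = 113.7400; S(2,2) = 80.4395
  k=3: S(3,0) = 191.2402; S(3,1) = 135.2494; S(3,2) = 95.6514; S(3,3) = 67.6468
  k=4: S(4,0) = 227.4057; S(4,1) = 160.8264; S(4,2) = 113.7400; S(4,3) = 80.4395; S(4,4) = 56.8886
Terminal payoffs V(N, i) = max(K - S_T, 0):
  V(4,0) = 0.000000; V(4,1) = 0.000000; V(4,2) = 0.000000; V(4,3) = 31.260530; V(4,4) = 54.811409
Backward induction: V(k, i) = exp(-r*dt) * [p * V(k+1, i) + (1-p) * V(k+1, i+1)].
  V(3,0) = exp(-r*dt) * [p*0.000000 + (1-p)*0.000000] = 0.000000
  V(3,1) = exp(-r*dt) * [p*0.000000 + (1-p)*0.000000] = 0.000000
  V(3,2) = exp(-r*dt) * [p*0.000000 + (1-p)*31.260530] = 16.660675
  V(3,3) = exp(-r*dt) * [p*31.260530 + (1-p)*54.811409] = 43.718612
  V(2,0) = exp(-r*dt) * [p*0.000000 + (1-p)*0.000000] = 0.000000
  V(2,1) = exp(-r*dt) * [p*0.000000 + (1-p)*16.660675] = 8.879507
  V(2,2) = exp(-r*dt) * [p*16.660675 + (1-p)*43.718612] = 31.031621
  V(1,0) = exp(-r*dt) * [p*0.000000 + (1-p)*8.879507] = 4.732440
  V(1,1) = exp(-r*dt) * [p*8.879507 + (1-p)*31.031621] = 20.659143
  V(0,0) = exp(-r*dt) * [p*4.732440 + (1-p)*20.659143] = 13.206592


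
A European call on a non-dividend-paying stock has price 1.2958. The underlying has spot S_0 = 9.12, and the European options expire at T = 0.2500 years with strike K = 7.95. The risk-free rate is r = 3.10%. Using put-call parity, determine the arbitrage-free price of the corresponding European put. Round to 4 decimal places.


Answer: Put price = 0.0644

Derivation:
Put-call parity: C - P = S_0 * exp(-qT) - K * exp(-rT).
S_0 * exp(-qT) = 9.1200 * 1.00000000 = 9.12000000
K * exp(-rT) = 7.9500 * 0.99227995 = 7.88862563
P = C - S*exp(-qT) + K*exp(-rT)
P = 1.2958 - 9.12000000 + 7.88862563 = 0.0644


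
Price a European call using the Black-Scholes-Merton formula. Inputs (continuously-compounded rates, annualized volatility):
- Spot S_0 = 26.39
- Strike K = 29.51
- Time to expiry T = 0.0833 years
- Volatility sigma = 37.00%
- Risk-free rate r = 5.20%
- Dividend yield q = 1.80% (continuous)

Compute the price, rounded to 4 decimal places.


Answer: Price = 0.2381

Derivation:
d1 = (ln(S/K) + (r - q + 0.5*sigma^2) * T) / (sigma * sqrt(T)) = -0.96648998
d2 = d1 - sigma * sqrt(T) = -1.07327842
exp(-rT) = 0.99567777; exp(-qT) = 0.99850172
C = S_0 * exp(-qT) * N(d1) - K * exp(-rT) * N(d2)
N(d1) = 0.16689953; N(d2) = 0.14157311
C = 26.3900 * 0.99850172 * 0.16689953 - 29.5100 * 0.99567777 * 0.14157311 = 0.2381


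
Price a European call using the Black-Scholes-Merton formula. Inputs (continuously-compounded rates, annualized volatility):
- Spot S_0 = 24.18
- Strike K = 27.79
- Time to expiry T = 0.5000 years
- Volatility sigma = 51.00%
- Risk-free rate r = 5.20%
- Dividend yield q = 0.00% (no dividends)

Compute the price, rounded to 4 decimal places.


Answer: Price = 2.3957

Derivation:
d1 = (ln(S/K) + (r - q + 0.5*sigma^2) * T) / (sigma * sqrt(T)) = -0.13345018
d2 = d1 - sigma * sqrt(T) = -0.49407464
exp(-rT) = 0.97433509; exp(-qT) = 1.00000000
C = S_0 * exp(-qT) * N(d1) - K * exp(-rT) * N(d2)
N(d1) = 0.44691868; N(d2) = 0.31062673
C = 24.1800 * 1.00000000 * 0.44691868 - 27.7900 * 0.97433509 * 0.31062673 = 2.3957


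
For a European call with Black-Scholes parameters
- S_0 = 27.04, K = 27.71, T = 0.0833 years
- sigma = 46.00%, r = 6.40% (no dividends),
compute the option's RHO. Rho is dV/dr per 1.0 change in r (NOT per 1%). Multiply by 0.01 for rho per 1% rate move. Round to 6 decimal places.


d1 = -0.0778205508; d2 = -0.2105845520
phi(d1) = 0.3977361027; exp(-qT) = 1.0000000000; exp(-rT) = 0.9946829856
N(d2) = 0.4166057339
Rho = K*T*exp(-rT)*N(d2) = 27.7100 * 0.0833 * 0.9946829856 * 0.4166057339 = 0.956514

Answer: Rho = 0.956514


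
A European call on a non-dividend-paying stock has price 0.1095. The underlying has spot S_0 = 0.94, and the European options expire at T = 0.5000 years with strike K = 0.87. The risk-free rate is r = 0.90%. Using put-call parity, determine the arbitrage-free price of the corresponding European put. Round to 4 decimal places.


Answer: Put price = 0.0356

Derivation:
Put-call parity: C - P = S_0 * exp(-qT) - K * exp(-rT).
S_0 * exp(-qT) = 0.9400 * 1.00000000 = 0.94000000
K * exp(-rT) = 0.8700 * 0.99551011 = 0.86609380
P = C - S*exp(-qT) + K*exp(-rT)
P = 0.1095 - 0.94000000 + 0.86609380 = 0.0356


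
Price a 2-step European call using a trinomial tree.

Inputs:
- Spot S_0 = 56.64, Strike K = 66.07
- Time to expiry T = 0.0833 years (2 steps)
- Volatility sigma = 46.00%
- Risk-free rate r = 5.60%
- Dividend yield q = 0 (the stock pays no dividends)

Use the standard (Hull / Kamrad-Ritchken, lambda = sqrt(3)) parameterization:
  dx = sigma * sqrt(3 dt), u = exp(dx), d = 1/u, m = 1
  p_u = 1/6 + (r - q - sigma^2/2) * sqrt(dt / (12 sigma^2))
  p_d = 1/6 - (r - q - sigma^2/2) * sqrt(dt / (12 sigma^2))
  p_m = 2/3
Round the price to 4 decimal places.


Answer: Price = V(0,0) = 0.4369

Derivation:
dt = T/N = 0.041650; dx = sigma*sqrt(3*dt) = 0.162602
u = exp(dx) = 1.176568; d = 1/u = 0.849929
p_u = 0.160289, p_m = 0.666667, p_d = 0.173045
Discount per step: exp(-r*dt) = 0.997670
Stock lattice S(k, j) with j the centered position index:
  k=0: S(0,+0) = 56.6400
  k=1: S(1,-1) = 48.1400; S(1,+0) = 56.6400; S(1,+1) = 66.6408
  k=2: S(2,-2) = 40.9156; S(2,-1) = 48.1400; S(2,+0) = 56.6400; S(2,+1) = 66.6408; S(2,+2) = 78.4075
Terminal payoffs V(N, j) = max(S_T - K, 0):
  V(2,-2) = 0.000000; V(2,-1) = 0.000000; V(2,+0) = 0.000000; V(2,+1) = 0.570832; V(2,+2) = 12.337494
Backward induction: V(k, j) = exp(-r*dt) * [p_u * V(k+1, j+1) + p_m * V(k+1, j) + p_d * V(k+1, j-1)]
  V(1,-1) = exp(-r*dt) * [p_u*0.000000 + p_m*0.000000 + p_d*0.000000] = 0.000000
  V(1,+0) = exp(-r*dt) * [p_u*0.570832 + p_m*0.000000 + p_d*0.000000] = 0.091285
  V(1,+1) = exp(-r*dt) * [p_u*12.337494 + p_m*0.570832 + p_d*0.000000] = 2.352621
  V(0,+0) = exp(-r*dt) * [p_u*2.352621 + p_m*0.091285 + p_d*0.000000] = 0.436934


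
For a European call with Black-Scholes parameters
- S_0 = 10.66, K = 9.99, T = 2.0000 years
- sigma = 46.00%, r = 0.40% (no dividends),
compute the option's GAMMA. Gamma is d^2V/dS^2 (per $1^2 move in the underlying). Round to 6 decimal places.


d1 = 0.4373514256; d2 = -0.2131868131
phi(d1) = 0.3625558789; exp(-qT) = 1.0000000000; exp(-rT) = 0.9920319148
Gamma = exp(-qT) * phi(d1) / (S * sigma * sqrt(T)) = 1.0000000000 * 0.3625558789 / (10.6600 * 0.4600 * 1.4142135624) = 0.052281

Answer: Gamma = 0.052281


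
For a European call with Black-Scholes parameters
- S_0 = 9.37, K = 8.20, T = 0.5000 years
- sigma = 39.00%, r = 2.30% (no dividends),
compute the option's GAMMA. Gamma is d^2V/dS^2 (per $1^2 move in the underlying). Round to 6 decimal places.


Answer: Gamma = 0.123908

Derivation:
d1 = 0.6632441932; d2 = 0.3874725486
phi(d1) = 0.3201758307; exp(-qT) = 1.0000000000; exp(-rT) = 0.9885658722
Gamma = exp(-qT) * phi(d1) / (S * sigma * sqrt(T)) = 1.0000000000 * 0.3201758307 / (9.3700 * 0.3900 * 0.7071067812) = 0.123908


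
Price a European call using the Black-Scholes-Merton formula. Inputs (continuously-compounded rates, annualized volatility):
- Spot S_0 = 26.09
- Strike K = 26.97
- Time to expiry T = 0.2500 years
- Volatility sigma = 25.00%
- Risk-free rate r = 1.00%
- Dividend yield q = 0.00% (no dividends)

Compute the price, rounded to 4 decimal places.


d1 = (ln(S/K) + (r - q + 0.5*sigma^2) * T) / (sigma * sqrt(T)) = -0.18288430
d2 = d1 - sigma * sqrt(T) = -0.30788430
exp(-rT) = 0.99750312; exp(-qT) = 1.00000000
C = S_0 * exp(-qT) * N(d1) - K * exp(-rT) * N(d2)
N(d1) = 0.42744440; N(d2) = 0.37908518
C = 26.0900 * 1.00000000 * 0.42744440 - 26.9700 * 0.99750312 * 0.37908518 = 0.9536

Answer: Price = 0.9536


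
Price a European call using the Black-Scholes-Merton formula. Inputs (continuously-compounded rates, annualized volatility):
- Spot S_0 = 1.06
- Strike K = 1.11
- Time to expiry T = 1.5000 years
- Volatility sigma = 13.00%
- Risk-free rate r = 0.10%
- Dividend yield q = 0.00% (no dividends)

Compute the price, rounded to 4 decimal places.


d1 = (ln(S/K) + (r - q + 0.5*sigma^2) * T) / (sigma * sqrt(T)) = -0.20045686
d2 = d1 - sigma * sqrt(T) = -0.35967370
exp(-rT) = 0.99850112; exp(-qT) = 1.00000000
C = S_0 * exp(-qT) * N(d1) - K * exp(-rT) * N(d2)
N(d1) = 0.42056165; N(d2) = 0.35954558
C = 1.0600 * 1.00000000 * 0.42056165 - 1.1100 * 0.99850112 * 0.35954558 = 0.0473

Answer: Price = 0.0473


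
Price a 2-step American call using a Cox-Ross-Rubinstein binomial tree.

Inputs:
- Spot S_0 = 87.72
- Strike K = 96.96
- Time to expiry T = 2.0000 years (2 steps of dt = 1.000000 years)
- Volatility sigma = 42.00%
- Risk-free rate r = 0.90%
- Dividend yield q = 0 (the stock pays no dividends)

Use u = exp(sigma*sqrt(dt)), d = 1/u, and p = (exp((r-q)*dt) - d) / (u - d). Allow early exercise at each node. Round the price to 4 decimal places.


dt = T/N = 1.000000
u = exp(sigma*sqrt(dt)) = 1.521962; d = 1/u = 0.657047
p = (exp((r-q)*dt) - d) / (u - d) = 0.406969
Discount per step: exp(-r*dt) = 0.991040
Stock lattice S(k, i) with i counting down-moves:
  k=0: S(0,0) = 87.7200
  k=1: S(1,0) = 133.5065; S(1,1) = 57.6361
  k=2: S(2,0) = 203.1917; S(2,1) = 87.7200; S(2,2) = 37.8696
Terminal payoffs V(N, i) = max(S_T - K, 0):
  V(2,0) = 106.231711; V(2,1) = 0.000000; V(2,2) = 0.000000
Backward induction: V(k, i) = exp(-r*dt) * [p * V(k+1, i) + (1-p) * V(k+1, i+1)]; then take max(V_cont, immediate exercise) for American.
  V(1,0) = exp(-r*dt) * [p*106.231711 + (1-p)*0.000000] = 42.845700; exercise = 36.546468; V(1,0) = max -> 42.845700
  V(1,1) = exp(-r*dt) * [p*0.000000 + (1-p)*0.000000] = 0.000000; exercise = 0.000000; V(1,1) = max -> 0.000000
  V(0,0) = exp(-r*dt) * [p*42.845700 + (1-p)*0.000000] = 17.280660; exercise = 0.000000; V(0,0) = max -> 17.280660

Answer: Price = V(0,0) = 17.2807


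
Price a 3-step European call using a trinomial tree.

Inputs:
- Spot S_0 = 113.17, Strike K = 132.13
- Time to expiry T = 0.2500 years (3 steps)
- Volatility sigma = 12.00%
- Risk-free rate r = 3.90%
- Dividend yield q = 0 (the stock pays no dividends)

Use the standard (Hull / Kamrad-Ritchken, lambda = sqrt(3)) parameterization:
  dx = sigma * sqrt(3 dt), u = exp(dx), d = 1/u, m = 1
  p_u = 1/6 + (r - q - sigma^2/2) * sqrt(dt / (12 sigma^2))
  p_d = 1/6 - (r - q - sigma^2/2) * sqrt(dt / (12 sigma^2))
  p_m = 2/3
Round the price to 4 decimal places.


Answer: Price = V(0,0) = 0.0224

Derivation:
dt = T/N = 0.083333; dx = sigma*sqrt(3*dt) = 0.060000
u = exp(dx) = 1.061837; d = 1/u = 0.941765
p_u = 0.188750, p_m = 0.666667, p_d = 0.144583
Discount per step: exp(-r*dt) = 0.996755
Stock lattice S(k, j) with j the centered position index:
  k=0: S(0,+0) = 113.1700
  k=1: S(1,-1) = 106.5795; S(1,+0) = 113.1700; S(1,+1) = 120.1680
  k=2: S(2,-2) = 100.3728; S(2,-1) = 106.5795; S(2,+0) = 113.1700; S(2,+1) = 120.1680; S(2,+2) = 127.5988
  k=3: S(3,-3) = 94.5275; S(3,-2) = 100.3728; S(3,-1) = 106.5795; S(3,+0) = 113.1700; S(3,+1) = 120.1680; S(3,+2) = 127.5988; S(3,+3) = 135.4891
Terminal payoffs V(N, j) = max(S_T - K, 0):
  V(3,-3) = 0.000000; V(3,-2) = 0.000000; V(3,-1) = 0.000000; V(3,+0) = 0.000000; V(3,+1) = 0.000000; V(3,+2) = 0.000000; V(3,+3) = 3.359089
Backward induction: V(k, j) = exp(-r*dt) * [p_u * V(k+1, j+1) + p_m * V(k+1, j) + p_d * V(k+1, j-1)]
  V(2,-2) = exp(-r*dt) * [p_u*0.000000 + p_m*0.000000 + p_d*0.000000] = 0.000000
  V(2,-1) = exp(-r*dt) * [p_u*0.000000 + p_m*0.000000 + p_d*0.000000] = 0.000000
  V(2,+0) = exp(-r*dt) * [p_u*0.000000 + p_m*0.000000 + p_d*0.000000] = 0.000000
  V(2,+1) = exp(-r*dt) * [p_u*0.000000 + p_m*0.000000 + p_d*0.000000] = 0.000000
  V(2,+2) = exp(-r*dt) * [p_u*3.359089 + p_m*0.000000 + p_d*0.000000] = 0.631971
  V(1,-1) = exp(-r*dt) * [p_u*0.000000 + p_m*0.000000 + p_d*0.000000] = 0.000000
  V(1,+0) = exp(-r*dt) * [p_u*0.000000 + p_m*0.000000 + p_d*0.000000] = 0.000000
  V(1,+1) = exp(-r*dt) * [p_u*0.631971 + p_m*0.000000 + p_d*0.000000] = 0.118897
  V(0,+0) = exp(-r*dt) * [p_u*0.118897 + p_m*0.000000 + p_d*0.000000] = 0.022369


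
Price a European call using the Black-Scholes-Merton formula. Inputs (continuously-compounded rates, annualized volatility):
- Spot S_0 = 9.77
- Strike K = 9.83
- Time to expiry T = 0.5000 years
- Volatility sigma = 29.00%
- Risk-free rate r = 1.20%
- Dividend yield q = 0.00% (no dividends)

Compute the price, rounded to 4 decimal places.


d1 = (ln(S/K) + (r - q + 0.5*sigma^2) * T) / (sigma * sqrt(T)) = 0.10193326
d2 = d1 - sigma * sqrt(T) = -0.10312771
exp(-rT) = 0.99401796; exp(-qT) = 1.00000000
C = S_0 * exp(-qT) * N(d1) - K * exp(-rT) * N(d2)
N(d1) = 0.54059517; N(d2) = 0.45893081
C = 9.7700 * 1.00000000 * 0.54059517 - 9.8300 * 0.99401796 * 0.45893081 = 0.7973

Answer: Price = 0.7973


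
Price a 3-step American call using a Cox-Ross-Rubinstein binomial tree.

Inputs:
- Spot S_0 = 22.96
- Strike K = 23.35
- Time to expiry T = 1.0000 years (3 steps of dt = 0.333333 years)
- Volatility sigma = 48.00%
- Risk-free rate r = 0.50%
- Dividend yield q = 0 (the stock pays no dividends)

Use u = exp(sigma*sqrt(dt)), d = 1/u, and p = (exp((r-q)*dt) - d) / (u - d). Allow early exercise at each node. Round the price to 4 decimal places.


dt = T/N = 0.333333
u = exp(sigma*sqrt(dt)) = 1.319335; d = 1/u = 0.757957
p = (exp((r-q)*dt) - d) / (u - d) = 0.434129
Discount per step: exp(-r*dt) = 0.998335
Stock lattice S(k, i) with i counting down-moves:
  k=0: S(0,0) = 22.9600
  k=1: S(1,0) = 30.2919; S(1,1) = 17.4027
  k=2: S(2,0) = 39.9652; S(2,1) = 22.9600; S(2,2) = 13.1905
  k=3: S(3,0) = 52.7275; S(3,1) = 30.2919; S(3,2) = 17.4027; S(3,3) = 9.9978
Terminal payoffs V(N, i) = max(S_T - K, 0):
  V(3,0) = 29.377543; V(3,1) = 6.941941; V(3,2) = 0.000000; V(3,3) = 0.000000
Backward induction: V(k, i) = exp(-r*dt) * [p * V(k+1, i) + (1-p) * V(k+1, i+1)]; then take max(V_cont, immediate exercise) for American.
  V(2,0) = exp(-r*dt) * [p*29.377543 + (1-p)*6.941941] = 16.654114; exercise = 16.615230; V(2,0) = max -> 16.654114
  V(2,1) = exp(-r*dt) * [p*6.941941 + (1-p)*0.000000] = 3.008682; exercise = 0.000000; V(2,1) = max -> 3.008682
  V(2,2) = exp(-r*dt) * [p*0.000000 + (1-p)*0.000000] = 0.000000; exercise = 0.000000; V(2,2) = max -> 0.000000
  V(1,0) = exp(-r*dt) * [p*16.654114 + (1-p)*3.008682] = 8.917689; exercise = 6.941941; V(1,0) = max -> 8.917689
  V(1,1) = exp(-r*dt) * [p*3.008682 + (1-p)*0.000000] = 1.303982; exercise = 0.000000; V(1,1) = max -> 1.303982
  V(0,0) = exp(-r*dt) * [p*8.917689 + (1-p)*1.303982] = 4.601640; exercise = 0.000000; V(0,0) = max -> 4.601640

Answer: Price = V(0,0) = 4.6016


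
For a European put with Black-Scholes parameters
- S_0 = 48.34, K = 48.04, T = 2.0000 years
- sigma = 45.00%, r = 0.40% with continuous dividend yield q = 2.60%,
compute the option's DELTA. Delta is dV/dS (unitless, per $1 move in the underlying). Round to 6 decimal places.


Answer: Delta = -0.377718

Derivation:
d1 = 0.2588409597; d2 = -0.3775551434
phi(d1) = 0.3857993534; exp(-qT) = 0.9493288668; exp(-rT) = 0.9920319148
N(-d1) = 0.3978789766
Delta = -exp(-qT) * N(-d1) = -0.9493288668 * 0.3978789766 = -0.377718


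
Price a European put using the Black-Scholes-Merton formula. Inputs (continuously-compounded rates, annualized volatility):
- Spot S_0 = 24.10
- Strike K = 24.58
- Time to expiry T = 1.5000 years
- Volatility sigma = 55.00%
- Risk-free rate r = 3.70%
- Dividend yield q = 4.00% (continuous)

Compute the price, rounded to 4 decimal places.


Answer: Price = 6.3413

Derivation:
d1 = (ln(S/K) + (r - q + 0.5*sigma^2) * T) / (sigma * sqrt(T)) = 0.30084742
d2 = d1 - sigma * sqrt(T) = -0.37276226
exp(-rT) = 0.94601202; exp(-qT) = 0.94176453
P = K * exp(-rT) * N(-d2) - S_0 * exp(-qT) * N(-d1)
N(-d1) = 0.38176542; N(-d2) = 0.64533730
P = 24.5800 * 0.94601202 * 0.64533730 - 24.1000 * 0.94176453 * 0.38176542 = 6.3413


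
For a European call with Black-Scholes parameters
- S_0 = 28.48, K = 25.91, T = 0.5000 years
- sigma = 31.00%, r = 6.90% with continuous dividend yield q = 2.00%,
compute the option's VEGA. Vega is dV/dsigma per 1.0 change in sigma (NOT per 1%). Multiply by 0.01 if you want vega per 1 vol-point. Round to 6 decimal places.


Answer: Vega = 6.427651

Derivation:
d1 = 0.6528105239; d2 = 0.4336074217
phi(d1) = 0.3223816060; exp(-qT) = 0.9900498337; exp(-rT) = 0.9660883397
Vega = S * exp(-qT) * phi(d1) * sqrt(T) = 28.4800 * 0.9900498337 * 0.3223816060 * 0.7071067812 = 6.427651


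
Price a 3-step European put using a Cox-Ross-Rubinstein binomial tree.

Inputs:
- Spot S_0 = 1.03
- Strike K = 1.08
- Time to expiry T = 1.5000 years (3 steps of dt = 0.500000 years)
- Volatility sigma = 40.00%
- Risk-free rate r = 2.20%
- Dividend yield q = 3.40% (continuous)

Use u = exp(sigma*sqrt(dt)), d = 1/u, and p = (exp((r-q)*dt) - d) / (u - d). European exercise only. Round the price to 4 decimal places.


dt = T/N = 0.500000
u = exp(sigma*sqrt(dt)) = 1.326896; d = 1/u = 0.753638
p = (exp((r-q)*dt) - d) / (u - d) = 0.419322
Discount per step: exp(-r*dt) = 0.989060
Stock lattice S(k, i) with i counting down-moves:
  k=0: S(0,0) = 1.0300
  k=1: S(1,0) = 1.3667; S(1,1) = 0.7762
  k=2: S(2,0) = 1.8135; S(2,1) = 1.0300; S(2,2) = 0.5850
  k=3: S(3,0) = 2.4063; S(3,1) = 1.3667; S(3,2) = 0.7762; S(3,3) = 0.4409
Terminal payoffs V(N, i) = max(K - S_T, 0):
  V(3,0) = 0.000000; V(3,1) = 0.000000; V(3,2) = 0.303753; V(3,3) = 0.639114
Backward induction: V(k, i) = exp(-r*dt) * [p * V(k+1, i) + (1-p) * V(k+1, i+1)].
  V(2,0) = exp(-r*dt) * [p*0.000000 + (1-p)*0.000000] = 0.000000
  V(2,1) = exp(-r*dt) * [p*0.000000 + (1-p)*0.303753] = 0.174453
  V(2,2) = exp(-r*dt) * [p*0.303753 + (1-p)*0.639114] = 0.493036
  V(1,0) = exp(-r*dt) * [p*0.000000 + (1-p)*0.174453] = 0.100193
  V(1,1) = exp(-r*dt) * [p*0.174453 + (1-p)*0.493036] = 0.355515
  V(0,0) = exp(-r*dt) * [p*0.100193 + (1-p)*0.355515] = 0.245735

Answer: Price = V(0,0) = 0.2457


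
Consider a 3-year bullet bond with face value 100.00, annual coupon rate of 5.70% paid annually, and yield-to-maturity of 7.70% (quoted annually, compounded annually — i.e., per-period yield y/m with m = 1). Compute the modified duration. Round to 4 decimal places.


Coupon per period c = face * coupon_rate / m = 5.700000
Periods per year m = 1; per-period yield y/m = 0.077000
Number of cashflows N = 3
Cashflows (t years, CF_t, discount factor 1/(1+y/m)^(m*t), PV):
  t = 1.0000: CF_t = 5.700000, DF = 0.928505, PV = 5.292479
  t = 2.0000: CF_t = 5.700000, DF = 0.862122, PV = 4.914094
  t = 3.0000: CF_t = 105.700000, DF = 0.800484, PV = 84.611204
Price P = sum_t PV_t = 94.817777
First compute Macaulay numerator sum_t t * PV_t:
  t * PV_t at t = 1.0000: 5.292479
  t * PV_t at t = 2.0000: 9.828188
  t * PV_t at t = 3.0000: 253.833613
Macaulay duration D = 268.954280 / 94.817777 = 2.836539
Modified duration = D / (1 + y/m) = 2.836539 / (1 + 0.077000) = 2.633741

Answer: Modified duration = 2.6337


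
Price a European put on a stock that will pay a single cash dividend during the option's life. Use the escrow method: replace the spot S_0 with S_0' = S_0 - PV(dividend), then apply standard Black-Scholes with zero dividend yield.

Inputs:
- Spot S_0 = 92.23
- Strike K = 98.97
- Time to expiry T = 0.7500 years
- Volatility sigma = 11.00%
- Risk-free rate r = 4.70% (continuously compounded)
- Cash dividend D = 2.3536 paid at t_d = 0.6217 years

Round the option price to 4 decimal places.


PV(D) = D * exp(-r * t_d) = 2.3536 * 0.97120287 = 2.28582308
S_0' = S_0 - PV(D) = 92.2300 - 2.28582308 = 89.94417692
d1 = (ln(S_0'/K) + (r + sigma^2/2)*T) / (sigma*sqrt(T)) = -0.58616853
d2 = d1 - sigma*sqrt(T) = -0.68143133
exp(-rT) = 0.96536405
N(-d1) = 0.72111887; N(-d2) = 0.75220070
P = K * exp(-rT) * N(-d2) - S_0' * N(-d1) = 98.9700 * 0.96536405 * 0.75220070 - 89.94417692 * 0.72111887 = 7.0064

Answer: Price = 7.0064


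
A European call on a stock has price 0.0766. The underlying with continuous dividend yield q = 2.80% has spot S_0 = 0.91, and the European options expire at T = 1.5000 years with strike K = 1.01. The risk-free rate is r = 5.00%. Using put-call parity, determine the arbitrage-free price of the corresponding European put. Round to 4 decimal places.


Answer: Put price = 0.1410

Derivation:
Put-call parity: C - P = S_0 * exp(-qT) - K * exp(-rT).
S_0 * exp(-qT) = 0.9100 * 0.95886978 = 0.87257150
K * exp(-rT) = 1.0100 * 0.92774349 = 0.93702092
P = C - S*exp(-qT) + K*exp(-rT)
P = 0.0766 - 0.87257150 + 0.93702092 = 0.1410


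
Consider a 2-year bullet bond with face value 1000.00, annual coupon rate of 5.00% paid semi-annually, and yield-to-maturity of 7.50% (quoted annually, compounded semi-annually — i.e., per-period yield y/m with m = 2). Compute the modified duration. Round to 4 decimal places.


Coupon per period c = face * coupon_rate / m = 25.000000
Periods per year m = 2; per-period yield y/m = 0.037500
Number of cashflows N = 4
Cashflows (t years, CF_t, discount factor 1/(1+y/m)^(m*t), PV):
  t = 0.5000: CF_t = 25.000000, DF = 0.963855, PV = 24.096386
  t = 1.0000: CF_t = 25.000000, DF = 0.929017, PV = 23.225432
  t = 1.5000: CF_t = 25.000000, DF = 0.895438, PV = 22.385958
  t = 2.0000: CF_t = 1025.000000, DF = 0.863073, PV = 884.649923
Price P = sum_t PV_t = 954.357698
First compute Macaulay numerator sum_t t * PV_t:
  t * PV_t at t = 0.5000: 12.048193
  t * PV_t at t = 1.0000: 23.225432
  t * PV_t at t = 1.5000: 33.578938
  t * PV_t at t = 2.0000: 1769.299845
Macaulay duration D = 1838.152407 / 954.357698 = 1.926062
Modified duration = D / (1 + y/m) = 1.926062 / (1 + 0.037500) = 1.856446

Answer: Modified duration = 1.8564


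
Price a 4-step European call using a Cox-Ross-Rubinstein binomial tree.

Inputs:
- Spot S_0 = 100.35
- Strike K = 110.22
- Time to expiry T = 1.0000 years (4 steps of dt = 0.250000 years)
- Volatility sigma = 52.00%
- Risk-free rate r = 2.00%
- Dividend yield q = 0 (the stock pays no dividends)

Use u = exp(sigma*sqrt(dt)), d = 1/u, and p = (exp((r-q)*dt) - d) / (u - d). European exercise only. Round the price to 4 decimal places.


dt = T/N = 0.250000
u = exp(sigma*sqrt(dt)) = 1.296930; d = 1/u = 0.771052
p = (exp((r-q)*dt) - d) / (u - d) = 0.444895
Discount per step: exp(-r*dt) = 0.995012
Stock lattice S(k, i) with i counting down-moves:
  k=0: S(0,0) = 100.3500
  k=1: S(1,0) = 130.1469; S(1,1) = 77.3750
  k=2: S(2,0) = 168.7915; S(2,1) = 100.3500; S(2,2) = 59.6601
  k=3: S(3,0) = 218.9107; S(3,1) = 130.1469; S(3,2) = 77.3750; S(3,3) = 46.0010
  k=4: S(4,0) = 283.9119; S(4,1) = 168.7915; S(4,2) = 100.3500; S(4,3) = 59.6601; S(4,4) = 35.4692
Terminal payoffs V(N, i) = max(S_T - K, 0):
  V(4,0) = 173.691927; V(4,1) = 58.571475; V(4,2) = 0.000000; V(4,3) = 0.000000; V(4,4) = 0.000000
Backward induction: V(k, i) = exp(-r*dt) * [p * V(k+1, i) + (1-p) * V(k+1, i+1)].
  V(3,0) = exp(-r*dt) * [p*173.691927 + (1-p)*58.571475] = 109.240466
  V(3,1) = exp(-r*dt) * [p*58.571475 + (1-p)*0.000000] = 25.928215
  V(3,2) = exp(-r*dt) * [p*0.000000 + (1-p)*0.000000] = 0.000000
  V(3,3) = exp(-r*dt) * [p*0.000000 + (1-p)*0.000000] = 0.000000
  V(2,0) = exp(-r*dt) * [p*109.240466 + (1-p)*25.928215] = 62.679273
  V(2,1) = exp(-r*dt) * [p*25.928215 + (1-p)*0.000000] = 11.477811
  V(2,2) = exp(-r*dt) * [p*0.000000 + (1-p)*0.000000] = 0.000000
  V(1,0) = exp(-r*dt) * [p*62.679273 + (1-p)*11.477811] = 34.086249
  V(1,1) = exp(-r*dt) * [p*11.477811 + (1-p)*0.000000] = 5.080957
  V(0,0) = exp(-r*dt) * [p*34.086249 + (1-p)*5.080957] = 17.895577

Answer: Price = V(0,0) = 17.8956


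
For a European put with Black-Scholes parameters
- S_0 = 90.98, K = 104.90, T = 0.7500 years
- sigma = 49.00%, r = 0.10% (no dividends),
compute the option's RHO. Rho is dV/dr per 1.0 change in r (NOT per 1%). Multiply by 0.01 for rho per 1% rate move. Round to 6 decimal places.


d1 = -0.1215506439; d2 = -0.5459030917
phi(d1) = 0.3960060410; exp(-qT) = 1.0000000000; exp(-rT) = 0.9992502812
N(-d2) = 0.7074337235
Rho = -K*T*exp(-rT)*N(-d2) = -104.9000 * 0.7500 * 0.9992502812 * 0.7074337235 = -55.615621

Answer: Rho = -55.615621


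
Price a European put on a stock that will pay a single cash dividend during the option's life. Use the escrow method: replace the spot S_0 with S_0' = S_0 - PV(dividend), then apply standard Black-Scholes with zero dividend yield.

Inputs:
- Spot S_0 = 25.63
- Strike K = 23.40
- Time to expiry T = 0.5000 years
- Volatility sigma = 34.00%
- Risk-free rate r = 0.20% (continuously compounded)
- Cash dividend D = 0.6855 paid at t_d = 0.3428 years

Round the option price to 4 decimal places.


PV(D) = D * exp(-r * t_d) = 0.6855 * 0.99931463 = 0.68503018
S_0' = S_0 - PV(D) = 25.6300 - 0.68503018 = 24.94496982
d1 = (ln(S_0'/K) + (r + sigma^2/2)*T) / (sigma*sqrt(T)) = 0.39030701
d2 = d1 - sigma*sqrt(T) = 0.14989070
exp(-rT) = 0.99900050
N(-d1) = 0.34815477; N(-d2) = 0.44042542
P = K * exp(-rT) * N(-d2) - S_0' * N(-d1) = 23.4000 * 0.99900050 * 0.44042542 - 24.94496982 * 0.34815477 = 1.6109

Answer: Price = 1.6109


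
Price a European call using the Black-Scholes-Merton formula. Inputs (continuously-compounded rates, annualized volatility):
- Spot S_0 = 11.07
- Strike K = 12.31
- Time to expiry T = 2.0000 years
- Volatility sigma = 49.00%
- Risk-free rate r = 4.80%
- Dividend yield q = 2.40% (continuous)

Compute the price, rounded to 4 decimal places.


Answer: Price = 2.6392

Derivation:
d1 = (ln(S/K) + (r - q + 0.5*sigma^2) * T) / (sigma * sqrt(T)) = 0.26253404
d2 = d1 - sigma * sqrt(T) = -0.43043061
exp(-rT) = 0.90846402; exp(-qT) = 0.95313379
C = S_0 * exp(-qT) * N(d1) - K * exp(-rT) * N(d2)
N(d1) = 0.60354513; N(d2) = 0.33344122
C = 11.0700 * 0.95313379 * 0.60354513 - 12.3100 * 0.90846402 * 0.33344122 = 2.6392


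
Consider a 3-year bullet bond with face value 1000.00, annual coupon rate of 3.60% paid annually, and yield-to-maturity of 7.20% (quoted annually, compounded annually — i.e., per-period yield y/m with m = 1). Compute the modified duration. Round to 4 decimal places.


Answer: Modified duration = 2.6971

Derivation:
Coupon per period c = face * coupon_rate / m = 36.000000
Periods per year m = 1; per-period yield y/m = 0.072000
Number of cashflows N = 3
Cashflows (t years, CF_t, discount factor 1/(1+y/m)^(m*t), PV):
  t = 1.0000: CF_t = 36.000000, DF = 0.932836, PV = 33.582090
  t = 2.0000: CF_t = 36.000000, DF = 0.870183, PV = 31.326576
  t = 3.0000: CF_t = 1036.000000, DF = 0.811738, PV = 840.960116
Price P = sum_t PV_t = 905.868782
First compute Macaulay numerator sum_t t * PV_t:
  t * PV_t at t = 1.0000: 33.582090
  t * PV_t at t = 2.0000: 62.653152
  t * PV_t at t = 3.0000: 2522.880349
Macaulay duration D = 2619.115591 / 905.868782 = 2.891275
Modified duration = D / (1 + y/m) = 2.891275 / (1 + 0.072000) = 2.697085


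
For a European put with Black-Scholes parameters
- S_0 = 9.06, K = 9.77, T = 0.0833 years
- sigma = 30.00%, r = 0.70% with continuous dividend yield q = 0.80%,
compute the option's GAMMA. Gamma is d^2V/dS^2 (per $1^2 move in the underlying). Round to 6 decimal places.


Answer: Gamma = 0.360416

Derivation:
d1 = -0.8290346498; d2 = -0.9156198680
phi(d1) = 0.2829209473; exp(-qT) = 0.9993338220; exp(-rT) = 0.9994170700
Gamma = exp(-qT) * phi(d1) / (S * sigma * sqrt(T)) = 0.9993338220 * 0.2829209473 / (9.0600 * 0.3000 * 0.2886173938) = 0.360416


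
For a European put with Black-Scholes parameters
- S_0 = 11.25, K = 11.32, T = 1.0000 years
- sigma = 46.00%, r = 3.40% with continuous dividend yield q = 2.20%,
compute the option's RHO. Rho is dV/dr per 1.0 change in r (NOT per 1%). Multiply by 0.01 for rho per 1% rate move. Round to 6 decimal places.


d1 = 0.2426022954; d2 = -0.2173977046
phi(d1) = 0.3873732928; exp(-qT) = 0.9782402351; exp(-rT) = 0.9665715046
N(-d2) = 0.5860507901
Rho = -K*T*exp(-rT)*N(-d2) = -11.3200 * 1.0000 * 0.9665715046 * 0.5860507901 = -6.412327

Answer: Rho = -6.412327


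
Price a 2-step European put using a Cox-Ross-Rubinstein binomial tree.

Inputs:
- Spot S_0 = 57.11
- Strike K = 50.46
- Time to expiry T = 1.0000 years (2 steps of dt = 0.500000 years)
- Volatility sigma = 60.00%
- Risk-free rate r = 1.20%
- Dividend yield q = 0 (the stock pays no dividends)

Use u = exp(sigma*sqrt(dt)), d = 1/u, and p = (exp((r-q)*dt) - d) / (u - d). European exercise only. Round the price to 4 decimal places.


Answer: Price = V(0,0) = 9.1802

Derivation:
dt = T/N = 0.500000
u = exp(sigma*sqrt(dt)) = 1.528465; d = 1/u = 0.654251
p = (exp((r-q)*dt) - d) / (u - d) = 0.402381
Discount per step: exp(-r*dt) = 0.994018
Stock lattice S(k, i) with i counting down-moves:
  k=0: S(0,0) = 57.1100
  k=1: S(1,0) = 87.2906; S(1,1) = 37.3643
  k=2: S(2,0) = 133.4207; S(2,1) = 57.1100; S(2,2) = 24.4456
Terminal payoffs V(N, i) = max(K - S_T, 0):
  V(2,0) = 0.000000; V(2,1) = 0.000000; V(2,2) = 26.014379
Backward induction: V(k, i) = exp(-r*dt) * [p * V(k+1, i) + (1-p) * V(k+1, i+1)].
  V(1,0) = exp(-r*dt) * [p*0.000000 + (1-p)*0.000000] = 0.000000
  V(1,1) = exp(-r*dt) * [p*0.000000 + (1-p)*26.014379] = 15.453692
  V(0,0) = exp(-r*dt) * [p*0.000000 + (1-p)*15.453692] = 9.180177


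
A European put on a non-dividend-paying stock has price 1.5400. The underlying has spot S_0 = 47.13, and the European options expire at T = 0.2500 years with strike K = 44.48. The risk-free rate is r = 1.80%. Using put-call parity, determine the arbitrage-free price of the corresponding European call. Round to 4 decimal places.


Put-call parity: C - P = S_0 * exp(-qT) - K * exp(-rT).
S_0 * exp(-qT) = 47.1300 * 1.00000000 = 47.13000000
K * exp(-rT) = 44.4800 * 0.99551011 = 44.28028969
C = P + S*exp(-qT) - K*exp(-rT)
C = 1.5400 + 47.13000000 - 44.28028969 = 4.3897

Answer: Call price = 4.3897


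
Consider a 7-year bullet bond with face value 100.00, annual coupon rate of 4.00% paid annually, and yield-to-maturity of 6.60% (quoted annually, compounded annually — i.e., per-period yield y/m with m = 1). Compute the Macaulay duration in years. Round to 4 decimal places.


Answer: Macaulay duration = 6.1706 years

Derivation:
Coupon per period c = face * coupon_rate / m = 4.000000
Periods per year m = 1; per-period yield y/m = 0.066000
Number of cashflows N = 7
Cashflows (t years, CF_t, discount factor 1/(1+y/m)^(m*t), PV):
  t = 1.0000: CF_t = 4.000000, DF = 0.938086, PV = 3.752345
  t = 2.0000: CF_t = 4.000000, DF = 0.880006, PV = 3.520024
  t = 3.0000: CF_t = 4.000000, DF = 0.825521, PV = 3.302086
  t = 4.0000: CF_t = 4.000000, DF = 0.774410, PV = 3.097642
  t = 5.0000: CF_t = 4.000000, DF = 0.726464, PV = 2.905855
  t = 6.0000: CF_t = 4.000000, DF = 0.681486, PV = 2.725943
  t = 7.0000: CF_t = 104.000000, DF = 0.639292, PV = 66.486414
Price P = sum_t PV_t = 85.790308
Macaulay numerator sum_t t * PV_t:
  t * PV_t at t = 1.0000: 3.752345
  t * PV_t at t = 2.0000: 7.040047
  t * PV_t at t = 3.0000: 9.906258
  t * PV_t at t = 4.0000: 12.390567
  t * PV_t at t = 5.0000: 14.529276
  t * PV_t at t = 6.0000: 16.355658
  t * PV_t at t = 7.0000: 465.404895
Macaulay duration D = (sum_t t * PV_t) / P = 529.379045 / 85.790308 = 6.170616


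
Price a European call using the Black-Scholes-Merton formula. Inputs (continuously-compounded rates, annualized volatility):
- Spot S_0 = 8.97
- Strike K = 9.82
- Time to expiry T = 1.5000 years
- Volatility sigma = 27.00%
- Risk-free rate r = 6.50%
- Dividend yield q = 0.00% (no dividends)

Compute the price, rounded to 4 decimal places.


d1 = (ln(S/K) + (r - q + 0.5*sigma^2) * T) / (sigma * sqrt(T)) = 0.18640180
d2 = d1 - sigma * sqrt(T) = -0.14427932
exp(-rT) = 0.90710234; exp(-qT) = 1.00000000
C = S_0 * exp(-qT) * N(d1) - K * exp(-rT) * N(d2)
N(d1) = 0.57393516; N(d2) = 0.44263995
C = 8.9700 * 1.00000000 * 0.57393516 - 9.8200 * 0.90710234 * 0.44263995 = 1.2053

Answer: Price = 1.2053


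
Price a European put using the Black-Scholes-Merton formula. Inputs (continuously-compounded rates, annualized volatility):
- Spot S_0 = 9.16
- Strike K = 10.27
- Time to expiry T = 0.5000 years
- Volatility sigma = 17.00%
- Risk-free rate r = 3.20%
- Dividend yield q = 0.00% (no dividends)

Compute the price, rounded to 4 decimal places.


Answer: Price = 1.0814

Derivation:
d1 = (ln(S/K) + (r - q + 0.5*sigma^2) * T) / (sigma * sqrt(T)) = -0.75831666
d2 = d1 - sigma * sqrt(T) = -0.87852482
exp(-rT) = 0.98412732; exp(-qT) = 1.00000000
P = K * exp(-rT) * N(-d2) - S_0 * exp(-qT) * N(-d1)
N(-d1) = 0.77586928; N(-d2) = 0.81017051
P = 10.2700 * 0.98412732 * 0.81017051 - 9.1600 * 1.00000000 * 0.77586928 = 1.0814


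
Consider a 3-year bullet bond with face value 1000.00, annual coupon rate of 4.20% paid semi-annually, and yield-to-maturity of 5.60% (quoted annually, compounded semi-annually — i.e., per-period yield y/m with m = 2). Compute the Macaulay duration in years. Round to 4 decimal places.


Coupon per period c = face * coupon_rate / m = 21.000000
Periods per year m = 2; per-period yield y/m = 0.028000
Number of cashflows N = 6
Cashflows (t years, CF_t, discount factor 1/(1+y/m)^(m*t), PV):
  t = 0.5000: CF_t = 21.000000, DF = 0.972763, PV = 20.428016
  t = 1.0000: CF_t = 21.000000, DF = 0.946267, PV = 19.871610
  t = 1.5000: CF_t = 21.000000, DF = 0.920493, PV = 19.330360
  t = 2.0000: CF_t = 21.000000, DF = 0.895422, PV = 18.803853
  t = 2.5000: CF_t = 21.000000, DF = 0.871033, PV = 18.291685
  t = 3.0000: CF_t = 1021.000000, DF = 0.847308, PV = 865.101478
Price P = sum_t PV_t = 961.827003
Macaulay numerator sum_t t * PV_t:
  t * PV_t at t = 0.5000: 10.214008
  t * PV_t at t = 1.0000: 19.871610
  t * PV_t at t = 1.5000: 28.995541
  t * PV_t at t = 2.0000: 37.607705
  t * PV_t at t = 2.5000: 45.729213
  t * PV_t at t = 3.0000: 2595.304435
Macaulay duration D = (sum_t t * PV_t) / P = 2737.722512 / 961.827003 = 2.846377

Answer: Macaulay duration = 2.8464 years


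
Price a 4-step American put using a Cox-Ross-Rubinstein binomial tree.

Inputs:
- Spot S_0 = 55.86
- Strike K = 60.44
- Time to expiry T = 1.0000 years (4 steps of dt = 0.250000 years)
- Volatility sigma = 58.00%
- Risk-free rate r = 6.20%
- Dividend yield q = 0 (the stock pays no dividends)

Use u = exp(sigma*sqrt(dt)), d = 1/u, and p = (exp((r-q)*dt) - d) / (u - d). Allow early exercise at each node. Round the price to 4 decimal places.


Answer: Price = V(0,0) = 14.0183

Derivation:
dt = T/N = 0.250000
u = exp(sigma*sqrt(dt)) = 1.336427; d = 1/u = 0.748264
p = (exp((r-q)*dt) - d) / (u - d) = 0.454562
Discount per step: exp(-r*dt) = 0.984620
Stock lattice S(k, i) with i counting down-moves:
  k=0: S(0,0) = 55.8600
  k=1: S(1,0) = 74.6528; S(1,1) = 41.7980
  k=2: S(2,0) = 99.7681; S(2,1) = 55.8600; S(2,2) = 31.2759
  k=3: S(3,0) = 133.3328; S(3,1) = 74.6528; S(3,2) = 41.7980; S(3,3) = 23.4026
  k=4: S(4,0) = 178.1897; S(4,1) = 99.7681; S(4,2) = 55.8600; S(4,3) = 31.2759; S(4,4) = 17.5113
Terminal payoffs V(N, i) = max(K - S_T, 0):
  V(4,0) = 0.000000; V(4,1) = 0.000000; V(4,2) = 4.580000; V(4,3) = 29.164077; V(4,4) = 42.928662
Backward induction: V(k, i) = exp(-r*dt) * [p * V(k+1, i) + (1-p) * V(k+1, i+1)]; then take max(V_cont, immediate exercise) for American.
  V(3,0) = exp(-r*dt) * [p*0.000000 + (1-p)*0.000000] = 0.000000; exercise = 0.000000; V(3,0) = max -> 0.000000
  V(3,1) = exp(-r*dt) * [p*0.000000 + (1-p)*4.580000] = 2.459682; exercise = 0.000000; V(3,1) = max -> 2.459682
  V(3,2) = exp(-r*dt) * [p*4.580000 + (1-p)*29.164077] = 17.712400; exercise = 18.641997; V(3,2) = max -> 18.641997
  V(3,3) = exp(-r*dt) * [p*29.164077 + (1-p)*42.928662] = 36.107769; exercise = 37.037366; V(3,3) = max -> 37.037366
  V(2,0) = exp(-r*dt) * [p*0.000000 + (1-p)*2.459682] = 1.320969; exercise = 0.000000; V(2,0) = max -> 1.320969
  V(2,1) = exp(-r*dt) * [p*2.459682 + (1-p)*18.641997] = 11.112540; exercise = 4.580000; V(2,1) = max -> 11.112540
  V(2,2) = exp(-r*dt) * [p*18.641997 + (1-p)*37.037366] = 28.234480; exercise = 29.164077; V(2,2) = max -> 29.164077
  V(1,0) = exp(-r*dt) * [p*1.320969 + (1-p)*11.112540] = 6.559200; exercise = 0.000000; V(1,0) = max -> 6.559200
  V(1,1) = exp(-r*dt) * [p*11.112540 + (1-p)*29.164077] = 20.636175; exercise = 18.641997; V(1,1) = max -> 20.636175
  V(0,0) = exp(-r*dt) * [p*6.559200 + (1-p)*20.636175] = 14.018335; exercise = 4.580000; V(0,0) = max -> 14.018335
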